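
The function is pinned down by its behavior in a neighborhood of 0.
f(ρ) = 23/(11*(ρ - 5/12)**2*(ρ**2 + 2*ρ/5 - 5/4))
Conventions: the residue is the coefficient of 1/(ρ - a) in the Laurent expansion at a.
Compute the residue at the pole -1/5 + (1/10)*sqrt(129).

The factor ρ**2 + 2*ρ/5 - 5/4 splits as (ρ - a)(ρ - a') with a = -1/5 + (1/10)*sqrt(129), a' = -1/5 - (1/10)*sqrt(129). At the order-1 pole a set g(ρ) = (ρ - a)*f(ρ) = [23/(11*(ρ - 5/12)**2)] / (ρ - a').
Simple pole: residue = g(a) at a = -1/5 + (1/10)*sqrt(129), which is 1470528/943855 + (6638352/40585765)*sqrt(129).

The residue is 1470528/943855 + (6638352/40585765)*sqrt(129).


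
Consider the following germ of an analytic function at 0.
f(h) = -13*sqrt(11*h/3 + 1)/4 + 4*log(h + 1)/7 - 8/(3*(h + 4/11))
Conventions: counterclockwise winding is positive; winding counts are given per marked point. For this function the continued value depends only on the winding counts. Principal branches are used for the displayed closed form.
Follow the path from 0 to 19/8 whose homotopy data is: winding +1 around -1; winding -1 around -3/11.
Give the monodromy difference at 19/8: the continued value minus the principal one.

The rational part is single-valued and drops out of the difference; each branch term changes only by its own monodromy.
(4/7)*log(1 - h/(-1)): each positive loop around -1 adds 2*pi*i to the log, so winding +1 contributes (4/7)*(1)*2*pi*i = (8/7)*pi*i.
(-13/4)*sqrt(1 - h/(-3/11)): winding -1 is odd, the square root flips sign, contributing -2*(-13/4)*sqrt(1 - (19/8)/(-3/11)) = -2*(-13/4)*sqrt(233/24) = (13/24)*sqrt(1398).
Summing the contributions at h = 19/8 gives ((13/24)*sqrt(1398)) + ((8/7)*pi)*i.

Continued minus principal equals ((13/24)*sqrt(1398)) + ((8/7)*pi)*i.


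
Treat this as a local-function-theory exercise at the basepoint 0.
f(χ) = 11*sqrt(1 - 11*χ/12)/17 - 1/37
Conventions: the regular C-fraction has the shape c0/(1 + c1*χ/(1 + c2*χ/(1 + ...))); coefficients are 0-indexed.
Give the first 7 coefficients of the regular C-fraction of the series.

The regular C-fraction coefficients are [390/629, 4477/9360, -3311/4680, -715/9632, -11099/28896, -3311/24216, -649/2018].

Taylor coefficients (expand at 0): a_0 = 390/629, a_1 = -121/408, a_2 = -1331/19584, a_3 = -14641/470016, a_4 = -805255/45121536, a_5 = -12400927/1082916864, a_6 = -136410197/17326669824.
c0 = a_0 = 390/629. Peel one level at a time: if S = 1 + c*χ/S' with S'(0) = 1, then c is the χ-coefficient of S and S' = c*χ/(S - 1).
S_1 = c0/f = 1 + (4477/9360)*χ + (14823347/43804800)*χ^2 + ...; c1 = 4477/9360.
S_2 = c1*χ/(S_1 - 1) = 1 + (-3311/4680)*χ + (-121/2304)*χ^2 + ...; c2 = -3311/4680.
S_3 = c2*χ/(S_2 - 1) = 1 + (-715/9632)*χ + (-7935785/278326272)*χ^2 + ...; c3 = -715/9632.
S_4 = c3*χ/(S_3 - 1) = 1 + (-11099/28896)*χ + (-121/2304)*χ^2 + ...; c4 = -11099/28896.
S_5 = c4*χ/(S_4 - 1) = 1 + (-3311/24216)*χ + (-2148839/48867888)*χ^2 + ...; c5 = -3311/24216.
S_6 = c5*χ/(S_5 - 1) = 1 + (-649/2018)*χ + ...; c6 = -649/2018.


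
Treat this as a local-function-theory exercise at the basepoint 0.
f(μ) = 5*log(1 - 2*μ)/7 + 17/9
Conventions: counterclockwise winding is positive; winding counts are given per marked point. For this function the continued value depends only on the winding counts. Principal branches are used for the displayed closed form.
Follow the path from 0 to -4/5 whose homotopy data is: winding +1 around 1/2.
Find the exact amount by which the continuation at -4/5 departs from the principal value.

The rational part is single-valued and drops out of the difference; each branch term changes only by its own monodromy.
(5/7)*log(1 - μ/(1/2)): each positive loop around 1/2 adds 2*pi*i to the log, so winding +1 contributes (5/7)*(1)*2*pi*i = (10/7)*pi*i.
Summing the contributions at μ = -4/5 gives (10/7)*pi*i.

Continued minus principal equals (10/7)*pi*i.


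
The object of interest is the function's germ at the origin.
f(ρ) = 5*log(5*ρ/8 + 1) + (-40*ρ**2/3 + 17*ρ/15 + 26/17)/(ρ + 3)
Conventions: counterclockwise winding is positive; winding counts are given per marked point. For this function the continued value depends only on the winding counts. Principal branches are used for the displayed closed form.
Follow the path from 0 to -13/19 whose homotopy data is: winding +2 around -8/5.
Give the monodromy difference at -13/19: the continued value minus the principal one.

Continued minus principal equals (20)*pi*i.

The rational part is single-valued and drops out of the difference; each branch term changes only by its own monodromy.
(5)*log(1 - ρ/(-8/5)): each positive loop around -8/5 adds 2*pi*i to the log, so winding +2 contributes (5)*(2)*2*pi*i = (20)*pi*i.
Summing the contributions at ρ = -13/19 gives (20)*pi*i.


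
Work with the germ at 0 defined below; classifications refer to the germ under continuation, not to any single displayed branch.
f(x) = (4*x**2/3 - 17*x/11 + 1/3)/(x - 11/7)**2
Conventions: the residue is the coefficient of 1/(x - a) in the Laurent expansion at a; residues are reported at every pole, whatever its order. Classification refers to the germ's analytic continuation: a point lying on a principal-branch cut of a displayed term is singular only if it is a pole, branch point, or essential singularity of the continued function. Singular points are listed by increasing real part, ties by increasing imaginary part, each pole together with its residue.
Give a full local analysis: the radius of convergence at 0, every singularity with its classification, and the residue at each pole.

Radius of convergence at 0: 11/7.
At 11/7: a pole of order 2; residue 611/231.

Denominator factor (x - 11/7)^2: pole of order 2 at 11/7, modulus 11/7.
The radius of convergence is the smallest modulus among the singular points: 11/7.
At the order-2 pole 11/7 set g(x) = (x - (11/7))^2*f(x) = 4*x**2/3 - 17*x/11 + 1/3.
Order-2 pole: residue = g'(a); g'(11/7) = 611/231, so the residue is 611/231.


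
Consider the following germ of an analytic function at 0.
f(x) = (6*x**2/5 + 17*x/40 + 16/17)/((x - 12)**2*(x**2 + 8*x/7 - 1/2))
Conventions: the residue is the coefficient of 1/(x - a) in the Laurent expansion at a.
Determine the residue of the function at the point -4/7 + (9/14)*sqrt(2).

The residue is -6531343/3294192680 + (4031069/823548170)*sqrt(2).

The factor x**2 + 8*x/7 - 1/2 splits as (x - a)(x - a') with a = -4/7 + (9/14)*sqrt(2), a' = -4/7 - (9/14)*sqrt(2). At the order-1 pole a set g(x) = (x - a)*f(x) = [(6*x**2/5 + 17*x/40 + 16/17)/(x - 12)**2] / (x - a').
Simple pole: residue = g(a) at a = -4/7 + (9/14)*sqrt(2), which is -6531343/3294192680 + (4031069/823548170)*sqrt(2).


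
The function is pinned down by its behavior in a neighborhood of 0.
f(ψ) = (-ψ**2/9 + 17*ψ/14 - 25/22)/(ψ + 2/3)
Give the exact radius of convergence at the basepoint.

Denominator factor (ψ + 2/3): pole of order 1 at -2/3, modulus 2/3.
The radius of convergence is the smallest modulus among the singular points: 2/3.

The radius of convergence is 2/3.


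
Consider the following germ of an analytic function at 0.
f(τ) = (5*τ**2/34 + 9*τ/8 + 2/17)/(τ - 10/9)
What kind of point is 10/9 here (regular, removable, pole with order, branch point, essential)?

The denominator factor τ - 10/9 vanishes at 10/9 and appears to the power 1; the numerator there equals 8533/5508, nonzero, and no other factor vanishes.
Hence a pole whose order is the multiplicity, 1.

The point is a pole of order 1.


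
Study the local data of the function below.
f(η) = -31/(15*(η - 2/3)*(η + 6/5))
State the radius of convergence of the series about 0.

Denominator factor (η - 2/3): pole of order 1 at 2/3, modulus 2/3.
Denominator factor (η + 6/5): pole of order 1 at -6/5, modulus 6/5.
The radius of convergence is the smallest modulus among the singular points: 2/3.

The radius of convergence is 2/3.


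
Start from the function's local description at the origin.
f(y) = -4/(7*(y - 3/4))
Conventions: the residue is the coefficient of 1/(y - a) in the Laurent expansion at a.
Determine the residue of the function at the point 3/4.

At the order-1 pole 3/4 set g(y) = (y - (3/4))*f(y) = -4/7.
Simple pole: residue = g(a) at a = 3/4, which is -4/7.

The residue is -4/7.


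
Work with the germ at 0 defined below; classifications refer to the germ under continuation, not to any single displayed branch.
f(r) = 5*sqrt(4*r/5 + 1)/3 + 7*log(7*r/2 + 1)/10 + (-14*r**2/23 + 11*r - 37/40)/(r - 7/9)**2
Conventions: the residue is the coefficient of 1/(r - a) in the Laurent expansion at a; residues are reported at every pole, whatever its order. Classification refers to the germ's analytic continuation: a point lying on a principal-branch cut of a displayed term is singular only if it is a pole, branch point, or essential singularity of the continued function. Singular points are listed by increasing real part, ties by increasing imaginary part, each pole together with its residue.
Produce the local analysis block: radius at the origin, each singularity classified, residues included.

Denominator factor (r - 7/9)^2: pole of order 2 at 7/9, modulus 7/9.
Branch term (5/3)*sqrt(1 - r/(-5/4)): its argument vanishes at r = -5/4, a square-root branch point, modulus 5/4.
Branch term (7/10)*log(1 - r/(-2/7)): its argument vanishes at r = -2/7, a logarithmic branch point, modulus 2/7.
The radius of convergence is the smallest modulus among the singular points: 2/7.
The branch terms are analytic at 7/9 and contribute nothing to the residue; only the rational part matters.
At the order-2 pole 7/9 set g(r) = (r - (7/9))^2*(rational part) = -14*r**2/23 + 11*r - 37/40.
Order-2 pole: residue = g'(a); g'(7/9) = 2081/207, so the residue is 2081/207.
List the singular points by increasing real part (a conjugate pair: the negative imaginary part first).

Radius of convergence at 0: 2/7.
At -5/4: an algebraic (square-root) branch point.
At -2/7: a logarithmic branch point.
At 7/9: a pole of order 2; residue 2081/207.


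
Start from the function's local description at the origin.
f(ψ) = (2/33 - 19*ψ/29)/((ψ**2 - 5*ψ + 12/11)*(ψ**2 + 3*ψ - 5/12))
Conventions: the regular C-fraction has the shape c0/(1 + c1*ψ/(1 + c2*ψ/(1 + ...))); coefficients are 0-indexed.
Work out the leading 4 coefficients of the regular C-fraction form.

The regular C-fraction coefficients are [-2/15, -1693/1740, 2119151/98194, -116963894953/3587722643].


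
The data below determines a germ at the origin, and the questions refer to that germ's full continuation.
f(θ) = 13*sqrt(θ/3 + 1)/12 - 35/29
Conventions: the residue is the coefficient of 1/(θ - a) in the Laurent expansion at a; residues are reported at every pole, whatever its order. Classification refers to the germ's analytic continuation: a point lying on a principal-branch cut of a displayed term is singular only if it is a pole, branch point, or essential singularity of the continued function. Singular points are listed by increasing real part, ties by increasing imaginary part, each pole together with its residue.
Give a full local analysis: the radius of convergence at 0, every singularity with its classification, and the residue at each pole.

Radius of convergence at 0: 3.
At -3: an algebraic (square-root) branch point.

Branch term (13/12)*sqrt(1 - θ/(-3)): its argument vanishes at θ = -3, a square-root branch point, modulus 3.
The radius of convergence is the smallest modulus among the singular points: 3.


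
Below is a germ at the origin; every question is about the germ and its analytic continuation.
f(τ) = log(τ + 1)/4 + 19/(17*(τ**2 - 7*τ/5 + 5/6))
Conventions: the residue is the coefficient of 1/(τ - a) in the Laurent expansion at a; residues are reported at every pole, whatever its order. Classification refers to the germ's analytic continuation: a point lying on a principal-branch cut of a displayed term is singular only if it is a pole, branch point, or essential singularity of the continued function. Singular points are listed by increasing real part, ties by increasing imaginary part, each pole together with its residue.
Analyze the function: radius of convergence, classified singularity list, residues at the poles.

Denominator factor (τ**2 - 7*τ/5 + 5/6): discriminant -103/75, complex-conjugate roots (7/10) + ((1/30)*sqrt(309))*i and (7/10) - ((1/30)*sqrt(309))*i; poles of order 1, moduli (1/6)*sqrt(30) and (1/6)*sqrt(30).
Branch term (1/4)*log(1 - τ/(-1)): its argument vanishes at τ = -1, a logarithmic branch point, modulus 1.
The radius of convergence is the smallest modulus among the singular points: (1/6)*sqrt(30).
The branch term is analytic at (7/10) - ((1/30)*sqrt(309))*i and contributes nothing to the residue; only the rational part matters.
The factor τ**2 - 7*τ/5 + 5/6 splits as (τ - a)(τ - a') with a = (7/10) - ((1/30)*sqrt(309))*i, a' = (7/10) + ((1/30)*sqrt(309))*i. At the order-1 pole a set g(τ) = (τ - a)*(rational part) = [19/17] / (τ - a').
Simple pole: residue = g(a) at a = (7/10) - ((1/30)*sqrt(309))*i, which is ((95/1751)*sqrt(309))*i.
The branch term is analytic at (7/10) + ((1/30)*sqrt(309))*i and contributes nothing to the residue; only the rational part matters.
The factor τ**2 - 7*τ/5 + 5/6 splits as (τ - a)(τ - a') with a = (7/10) + ((1/30)*sqrt(309))*i, a' = (7/10) - ((1/30)*sqrt(309))*i. At the order-1 pole a set g(τ) = (τ - a)*(rational part) = [19/17] / (τ - a').
Simple pole: residue = g(a) at a = (7/10) + ((1/30)*sqrt(309))*i, which is -((95/1751)*sqrt(309))*i.
List the singular points by increasing real part (a conjugate pair: the negative imaginary part first).

Radius of convergence at 0: (1/6)*sqrt(30).
At -1: a logarithmic branch point.
At (7/10) - ((1/30)*sqrt(309))*i: a pole of order 1; residue ((95/1751)*sqrt(309))*i.
At (7/10) + ((1/30)*sqrt(309))*i: a pole of order 1; residue -((95/1751)*sqrt(309))*i.


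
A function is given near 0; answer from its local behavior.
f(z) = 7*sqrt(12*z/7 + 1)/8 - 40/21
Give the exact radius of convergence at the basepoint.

Branch term (7/8)*sqrt(1 - z/(-7/12)): its argument vanishes at z = -7/12, a square-root branch point, modulus 7/12.
The radius of convergence is the smallest modulus among the singular points: 7/12.

The radius of convergence is 7/12.


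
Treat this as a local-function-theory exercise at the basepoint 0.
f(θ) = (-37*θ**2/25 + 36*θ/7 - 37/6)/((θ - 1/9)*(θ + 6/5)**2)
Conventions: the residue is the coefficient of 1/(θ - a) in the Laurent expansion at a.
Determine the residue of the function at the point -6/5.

The residue is 2175417/1218350.

At the order-2 pole -6/5 set g(θ) = (θ - (-6/5))^2*f(θ) = (-37*θ**2/25 + 36*θ/7 - 37/6)/(θ - 1/9).
Order-2 pole: residue = g'(a); g'(-6/5) = 2175417/1218350, so the residue is 2175417/1218350.


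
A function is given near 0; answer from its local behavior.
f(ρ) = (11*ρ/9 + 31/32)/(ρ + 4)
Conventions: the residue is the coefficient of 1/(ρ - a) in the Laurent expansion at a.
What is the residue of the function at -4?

The residue is -1129/288.

At the order-1 pole -4 set g(ρ) = (ρ - (-4))*f(ρ) = 11*ρ/9 + 31/32.
Simple pole: residue = g(a) at a = -4, which is -1129/288.


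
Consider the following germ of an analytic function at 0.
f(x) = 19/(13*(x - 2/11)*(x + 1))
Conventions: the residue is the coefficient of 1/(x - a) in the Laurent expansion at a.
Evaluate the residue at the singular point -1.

The residue is -209/169.

At the order-1 pole -1 set g(x) = (x - (-1))*f(x) = 19/(13*(x - 2/11)).
Simple pole: residue = g(a) at a = -1, which is -209/169.


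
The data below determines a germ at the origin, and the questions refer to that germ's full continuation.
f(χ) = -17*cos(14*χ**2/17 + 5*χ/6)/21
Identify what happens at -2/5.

The point is a regular point.

There is no denominator, hence no pole anywhere.
The factor cos(14*χ**2/17 + 5*χ/6) is entire.
So the germ continues analytically to -2/5.


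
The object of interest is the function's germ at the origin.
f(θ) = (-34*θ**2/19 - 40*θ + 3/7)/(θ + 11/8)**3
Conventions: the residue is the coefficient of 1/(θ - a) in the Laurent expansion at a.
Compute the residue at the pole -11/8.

At the order-3 pole -11/8 set g(θ) = (θ - (-11/8))^3*f(θ) = -34*θ**2/19 - 40*θ + 3/7.
Order-3 pole: residue = g''(a)/2; g''(-11/8) = -68/19, so the residue is -34/19.

The residue is -34/19.


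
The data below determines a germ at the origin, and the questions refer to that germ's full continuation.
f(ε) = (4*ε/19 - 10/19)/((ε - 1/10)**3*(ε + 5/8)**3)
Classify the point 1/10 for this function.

The denominator factor ε - 1/10 vanishes at 1/10 and appears to the power 3; the numerator there equals -48/95, nonzero, and no other factor vanishes.
Hence a pole whose order is the multiplicity, 3.

The point is a pole of order 3.


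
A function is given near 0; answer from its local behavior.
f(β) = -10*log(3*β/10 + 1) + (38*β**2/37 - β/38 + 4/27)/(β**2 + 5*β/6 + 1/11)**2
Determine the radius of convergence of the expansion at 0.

Denominator factor (β**2 + 5*β/6 + 1/11)^2: discriminant 131/396, real irrational roots -5/12 + (1/132)*sqrt(1441) and -5/12 - (1/132)*sqrt(1441); poles of order 2, moduli 5/12 - (1/132)*sqrt(1441) and 5/12 + (1/132)*sqrt(1441).
Branch term (-10)*log(1 - β/(-10/3)): its argument vanishes at β = -10/3, a logarithmic branch point, modulus 10/3.
The radius of convergence is the smallest modulus among the singular points: 5/12 - (1/132)*sqrt(1441).

The radius of convergence is 5/12 - (1/132)*sqrt(1441).


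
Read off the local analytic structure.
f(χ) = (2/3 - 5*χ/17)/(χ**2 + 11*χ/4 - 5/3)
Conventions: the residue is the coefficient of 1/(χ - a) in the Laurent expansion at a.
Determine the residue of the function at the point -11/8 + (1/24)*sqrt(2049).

The factor χ**2 + 11*χ/4 - 5/3 splits as (χ - a)(χ - a') with a = -11/8 + (1/24)*sqrt(2049), a' = -11/8 - (1/24)*sqrt(2049). At the order-1 pole a set g(χ) = (χ - a)*f(χ) = [2/3 - 5*χ/17] / (χ - a').
Simple pole: residue = g(a) at a = -11/8 + (1/24)*sqrt(2049), which is -5/34 + (437/69666)*sqrt(2049).

The residue is -5/34 + (437/69666)*sqrt(2049).


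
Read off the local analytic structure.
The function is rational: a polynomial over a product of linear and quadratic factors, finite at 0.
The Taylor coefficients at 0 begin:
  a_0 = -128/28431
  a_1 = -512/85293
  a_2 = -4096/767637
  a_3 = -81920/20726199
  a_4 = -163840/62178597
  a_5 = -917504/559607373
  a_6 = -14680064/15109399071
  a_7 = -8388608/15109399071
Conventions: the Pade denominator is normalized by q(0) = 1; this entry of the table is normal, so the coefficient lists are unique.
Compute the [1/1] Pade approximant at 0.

Taylor coefficients needed (read off): a_0 = -128/28431, a_1 = -512/85293, a_2 = -4096/767637.
Write the denominator as Q(χ) = 1 + q1*χ. Requiring Q*f - P = O(χ^3) with deg P <= 1 kills the coefficients of χ^2..χ^2 in Q*f:
  χ^2: a_2 + q1*a_1 = 0, i.e. -4096/767637 + (-512/85293)*q1 = 0.
Solving this linear system: q1 = -8/9.
The numerator is Q*f truncated at degree 1: P0 = a_0 = -128/28431; P1 = a_1 + q1*a_0 = -512/255879.

The Pade approximant has numerator coefficients [-128/28431, -512/255879]; denominator coefficients [1, -8/9].


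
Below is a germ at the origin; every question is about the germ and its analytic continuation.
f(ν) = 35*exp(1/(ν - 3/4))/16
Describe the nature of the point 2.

There is no denominator, hence no pole anywhere.
The essential point of exp(1/(ν - (3/4))) is 3/4, not 2.
So the germ continues analytically to 2.

The point is a regular point.


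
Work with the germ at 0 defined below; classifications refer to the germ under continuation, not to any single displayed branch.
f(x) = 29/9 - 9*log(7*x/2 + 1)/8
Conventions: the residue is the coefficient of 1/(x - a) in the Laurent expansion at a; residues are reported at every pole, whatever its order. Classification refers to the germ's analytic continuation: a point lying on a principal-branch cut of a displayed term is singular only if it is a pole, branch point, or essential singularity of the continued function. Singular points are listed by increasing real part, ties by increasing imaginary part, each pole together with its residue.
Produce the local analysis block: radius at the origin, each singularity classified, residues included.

Branch term (-9/8)*log(1 - x/(-2/7)): its argument vanishes at x = -2/7, a logarithmic branch point, modulus 2/7.
The radius of convergence is the smallest modulus among the singular points: 2/7.

Radius of convergence at 0: 2/7.
At -2/7: a logarithmic branch point.


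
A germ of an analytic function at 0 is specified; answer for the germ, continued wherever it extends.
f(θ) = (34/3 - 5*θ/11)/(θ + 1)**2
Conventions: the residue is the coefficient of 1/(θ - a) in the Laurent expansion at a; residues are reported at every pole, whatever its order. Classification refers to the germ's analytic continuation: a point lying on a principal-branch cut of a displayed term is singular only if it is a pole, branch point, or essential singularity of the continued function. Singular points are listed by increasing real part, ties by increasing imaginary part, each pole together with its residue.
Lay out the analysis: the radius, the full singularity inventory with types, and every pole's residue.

Radius of convergence at 0: 1.
At -1: a pole of order 2; residue -5/11.

Denominator factor (θ + 1)^2: pole of order 2 at -1, modulus 1.
The radius of convergence is the smallest modulus among the singular points: 1.
At the order-2 pole -1 set g(θ) = (θ - (-1))^2*f(θ) = 34/3 - 5*θ/11.
Order-2 pole: residue = g'(a); g'(-1) = -5/11, so the residue is -5/11.


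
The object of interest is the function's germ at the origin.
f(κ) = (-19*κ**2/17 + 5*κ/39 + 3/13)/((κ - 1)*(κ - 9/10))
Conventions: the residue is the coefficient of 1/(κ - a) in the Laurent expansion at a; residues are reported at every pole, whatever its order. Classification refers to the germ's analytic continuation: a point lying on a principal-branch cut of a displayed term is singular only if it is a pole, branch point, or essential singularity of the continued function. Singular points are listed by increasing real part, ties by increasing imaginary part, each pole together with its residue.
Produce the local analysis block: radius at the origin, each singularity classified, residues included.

Denominator factor (κ - 1): pole of order 1 at 1, modulus 1.
Denominator factor (κ - 9/10): pole of order 1 at 9/10, modulus 9/10.
The radius of convergence is the smallest modulus among the singular points: 9/10.
At the order-1 pole 9/10 set g(κ) = (κ - (9/10))*f(κ) = (-19*κ**2/17 + 5*κ/39 + 3/13)/(κ - 1).
Simple pole: residue = g(a) at a = 9/10, which is 12357/2210.
At the order-1 pole 1 set g(κ) = (κ - (1))*f(κ) = (-19*κ**2/17 + 5*κ/39 + 3/13)/(κ - 9/10).
Simple pole: residue = g(a) at a = 1, which is -5030/663.
List the singular points by increasing real part (a conjugate pair: the negative imaginary part first).

Radius of convergence at 0: 9/10.
At 9/10: a pole of order 1; residue 12357/2210.
At 1: a pole of order 1; residue -5030/663.


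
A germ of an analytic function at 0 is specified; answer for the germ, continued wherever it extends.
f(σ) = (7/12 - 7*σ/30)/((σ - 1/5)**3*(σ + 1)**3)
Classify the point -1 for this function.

The denominator factor σ + 1 vanishes at -1 and appears to the power 3; the numerator there equals 49/60, nonzero, and no other factor vanishes.
Hence a pole whose order is the multiplicity, 3.

The point is a pole of order 3.


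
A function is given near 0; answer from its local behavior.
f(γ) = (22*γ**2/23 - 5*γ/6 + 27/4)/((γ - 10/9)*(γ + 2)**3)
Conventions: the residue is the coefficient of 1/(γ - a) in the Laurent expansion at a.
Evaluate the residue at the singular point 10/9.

At the order-1 pole 10/9 set g(γ) = (γ - (10/9))*f(γ) = (22*γ**2/23 - 5*γ/6 + 27/4)/(γ + 2)**3.
Simple pole: residue = g(a) at a = 10/9, which is 469809/2019584.

The residue is 469809/2019584.


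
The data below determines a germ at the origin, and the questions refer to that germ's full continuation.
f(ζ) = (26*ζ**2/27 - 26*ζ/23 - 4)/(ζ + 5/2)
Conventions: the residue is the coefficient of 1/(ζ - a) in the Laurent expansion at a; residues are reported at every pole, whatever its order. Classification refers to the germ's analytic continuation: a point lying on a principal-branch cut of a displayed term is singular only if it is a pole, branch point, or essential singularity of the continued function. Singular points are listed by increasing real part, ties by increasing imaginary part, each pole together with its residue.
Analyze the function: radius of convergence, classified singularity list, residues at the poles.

Denominator factor (ζ + 5/2): pole of order 1 at -5/2, modulus 5/2.
The radius of convergence is the smallest modulus among the singular points: 5/2.
At the order-1 pole -5/2 set g(ζ) = (ζ - (-5/2))*f(ζ) = 26*ζ**2/27 - 26*ζ/23 - 4.
Simple pole: residue = g(a) at a = -5/2, which is 6017/1242.

Radius of convergence at 0: 5/2.
At -5/2: a pole of order 1; residue 6017/1242.


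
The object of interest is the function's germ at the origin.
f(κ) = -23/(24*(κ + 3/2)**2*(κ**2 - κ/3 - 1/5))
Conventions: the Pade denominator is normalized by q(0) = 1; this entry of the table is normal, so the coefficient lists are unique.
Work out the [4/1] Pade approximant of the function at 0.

The Pade approximant has numerator coefficients [115/54, 2093/5346, 1127/297, 34477/16038, 1365119/144342]; denominator coefficients [1, 1576/495].

Taylor coefficients needed (expand at 0): a_0 = 115/54, a_1 = -115/18, a_2 = 1955/81, a_3 = -108905/1458, a_4 = 120175/486, a_5 = -1721780/2187.
Write the denominator as Q(κ) = 1 + q1*κ. Requiring Q*f - P = O(κ^6) with deg P <= 4 kills the coefficients of κ^5..κ^5 in Q*f:
  κ^5: a_5 + q1*a_4 = 0, i.e. -1721780/2187 + (120175/486)*q1 = 0.
Solving this linear system: q1 = 1576/495.
The numerator is Q*f truncated at degree 4: P0 = a_0 = 115/54; P1 = a_1 + q1*a_0 = 2093/5346; P2 = a_2 + q1*a_1 = 1127/297; P3 = a_3 + q1*a_2 = 34477/16038; P4 = a_4 + q1*a_3 = 1365119/144342.


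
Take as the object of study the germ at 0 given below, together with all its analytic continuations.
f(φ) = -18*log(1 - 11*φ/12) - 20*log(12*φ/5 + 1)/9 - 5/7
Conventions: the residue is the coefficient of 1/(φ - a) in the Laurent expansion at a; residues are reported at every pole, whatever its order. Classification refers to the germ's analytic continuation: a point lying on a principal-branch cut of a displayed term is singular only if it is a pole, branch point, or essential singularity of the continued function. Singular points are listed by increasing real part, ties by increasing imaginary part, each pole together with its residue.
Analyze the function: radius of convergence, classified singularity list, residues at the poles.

Radius of convergence at 0: 5/12.
At -5/12: a logarithmic branch point.
At 12/11: a logarithmic branch point.

Branch term (-18)*log(1 - φ/(12/11)): its argument vanishes at φ = 12/11, a logarithmic branch point, modulus 12/11.
Branch term (-20/9)*log(1 - φ/(-5/12)): its argument vanishes at φ = -5/12, a logarithmic branch point, modulus 5/12.
The radius of convergence is the smallest modulus among the singular points: 5/12.
List the singular points by increasing real part (a conjugate pair: the negative imaginary part first).


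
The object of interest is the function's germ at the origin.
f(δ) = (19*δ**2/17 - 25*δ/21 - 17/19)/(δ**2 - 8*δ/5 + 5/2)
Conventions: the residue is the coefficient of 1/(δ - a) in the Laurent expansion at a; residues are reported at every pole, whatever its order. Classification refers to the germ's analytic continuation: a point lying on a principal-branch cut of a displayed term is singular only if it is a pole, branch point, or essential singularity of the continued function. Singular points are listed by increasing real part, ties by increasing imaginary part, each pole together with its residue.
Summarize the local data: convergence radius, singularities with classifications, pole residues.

Denominator factor (δ**2 - 8*δ/5 + 5/2): discriminant -186/25, complex-conjugate roots (4/5) + ((1/10)*sqrt(186))*i and (4/5) - ((1/10)*sqrt(186))*i; poles of order 1, moduli (1/2)*sqrt(10) and (1/2)*sqrt(10).
The radius of convergence is the smallest modulus among the singular points: (1/2)*sqrt(10).
The factor δ**2 - 8*δ/5 + 5/2 splits as (δ - a)(δ - a') with a = (4/5) - ((1/10)*sqrt(186))*i, a' = (4/5) + ((1/10)*sqrt(186))*i. At the order-1 pole a set g(δ) = (δ - a)*f(δ) = [19*δ**2/17 - 25*δ/21 - 17/19] / (δ - a').
Simple pole: residue = g(a) at a = (4/5) - ((1/10)*sqrt(186))*i, which is (1067/3570) - ((1088891/12616380)*sqrt(186))*i.
The factor δ**2 - 8*δ/5 + 5/2 splits as (δ - a)(δ - a') with a = (4/5) + ((1/10)*sqrt(186))*i, a' = (4/5) - ((1/10)*sqrt(186))*i. At the order-1 pole a set g(δ) = (δ - a)*f(δ) = [19*δ**2/17 - 25*δ/21 - 17/19] / (δ - a').
Simple pole: residue = g(a) at a = (4/5) + ((1/10)*sqrt(186))*i, which is (1067/3570) + ((1088891/12616380)*sqrt(186))*i.
List the singular points by increasing real part (a conjugate pair: the negative imaginary part first).

Radius of convergence at 0: (1/2)*sqrt(10).
At (4/5) - ((1/10)*sqrt(186))*i: a pole of order 1; residue (1067/3570) - ((1088891/12616380)*sqrt(186))*i.
At (4/5) + ((1/10)*sqrt(186))*i: a pole of order 1; residue (1067/3570) + ((1088891/12616380)*sqrt(186))*i.


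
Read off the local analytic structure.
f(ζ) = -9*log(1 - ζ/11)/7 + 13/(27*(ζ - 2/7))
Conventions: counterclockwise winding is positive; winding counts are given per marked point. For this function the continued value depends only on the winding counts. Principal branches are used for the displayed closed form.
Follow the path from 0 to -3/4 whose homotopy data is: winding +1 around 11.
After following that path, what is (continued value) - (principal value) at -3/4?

Continued minus principal equals -(18/7)*pi*i.

The rational part is single-valued and drops out of the difference; each branch term changes only by its own monodromy.
(-9/7)*log(1 - ζ/(11)): each positive loop around 11 adds 2*pi*i to the log, so winding +1 contributes (-9/7)*(1)*2*pi*i = -(18/7)*pi*i.
Summing the contributions at ζ = -3/4 gives -(18/7)*pi*i.


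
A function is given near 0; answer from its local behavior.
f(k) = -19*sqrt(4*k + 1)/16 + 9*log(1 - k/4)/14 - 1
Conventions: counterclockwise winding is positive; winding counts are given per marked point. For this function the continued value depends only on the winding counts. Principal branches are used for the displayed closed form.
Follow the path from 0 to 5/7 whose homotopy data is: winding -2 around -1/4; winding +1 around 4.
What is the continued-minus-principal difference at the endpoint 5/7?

Continued minus principal equals (9/7)*pi*i.

The rational part is single-valued and drops out of the difference; each branch term changes only by its own monodromy.
(-19/16)*sqrt(1 - k/(-1/4)): winding -2 is even, the square root returns to the same sheet, contribution 0.
(9/14)*log(1 - k/(4)): each positive loop around 4 adds 2*pi*i to the log, so winding +1 contributes (9/14)*(1)*2*pi*i = (9/7)*pi*i.
Summing the contributions at k = 5/7 gives (9/7)*pi*i.


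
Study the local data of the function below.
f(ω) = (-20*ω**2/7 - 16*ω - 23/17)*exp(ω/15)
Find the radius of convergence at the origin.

The factor exp(ω/15) is entire and contributes no finite singular point.
The polynomial part has no poles.
No finite singular points: the Taylor series at 0 converges everywhere.

The radius of convergence is infinite.


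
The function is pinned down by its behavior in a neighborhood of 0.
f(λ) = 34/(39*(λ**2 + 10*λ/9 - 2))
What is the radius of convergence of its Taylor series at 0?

Denominator factor (λ**2 + 10*λ/9 - 2): discriminant 748/81, real irrational roots -5/9 + (1/9)*sqrt(187) and -5/9 - (1/9)*sqrt(187); poles of order 1, moduli -5/9 + (1/9)*sqrt(187) and 5/9 + (1/9)*sqrt(187).
The radius of convergence is the smallest modulus among the singular points: -5/9 + (1/9)*sqrt(187).

The radius of convergence is -5/9 + (1/9)*sqrt(187).


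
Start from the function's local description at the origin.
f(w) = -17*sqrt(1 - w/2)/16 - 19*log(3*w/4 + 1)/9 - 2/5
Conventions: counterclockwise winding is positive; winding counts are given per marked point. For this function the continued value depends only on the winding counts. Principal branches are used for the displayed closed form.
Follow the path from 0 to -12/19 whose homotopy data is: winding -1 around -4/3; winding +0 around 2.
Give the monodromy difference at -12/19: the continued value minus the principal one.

The rational part is single-valued and drops out of the difference; each branch term changes only by its own monodromy.
(-17/16)*sqrt(1 - w/(2)): winding +0 is even, the square root returns to the same sheet, contribution 0.
(-19/9)*log(1 - w/(-4/3)): each positive loop around -4/3 adds 2*pi*i to the log, so winding -1 contributes (-19/9)*(-1)*2*pi*i = (38/9)*pi*i.
Summing the contributions at w = -12/19 gives (38/9)*pi*i.

Continued minus principal equals (38/9)*pi*i.


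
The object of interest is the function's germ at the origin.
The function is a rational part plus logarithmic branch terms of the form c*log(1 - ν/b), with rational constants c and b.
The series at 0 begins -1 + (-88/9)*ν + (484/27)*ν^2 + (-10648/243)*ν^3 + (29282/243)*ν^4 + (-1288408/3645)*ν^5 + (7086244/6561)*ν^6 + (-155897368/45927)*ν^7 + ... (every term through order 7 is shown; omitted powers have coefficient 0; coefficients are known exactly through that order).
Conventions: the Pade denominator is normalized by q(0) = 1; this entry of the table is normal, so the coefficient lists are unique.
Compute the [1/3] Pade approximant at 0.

The Pade approximant has numerator coefficients [-1, -38401/3276]; denominator coefficients [1, 2123/1092, -2662/2457, 1331/819].

Taylor coefficients needed (read off): a_0 = -1, a_1 = -88/9, a_2 = 484/27, a_3 = -10648/243, a_4 = 29282/243.
Write the denominator as Q(ν) = 1 + q1*ν + q2*ν^2 + q3*ν^3. Requiring Q*f - P = O(ν^5) with deg P <= 1 kills the coefficients of ν^2..ν^4 in Q*f:
  ν^2: a_2 + q1*a_1 + q2*a_0 = 0, i.e. 484/27 + (-88/9)*q1 + (-1)*q2 = 0.
  ν^3: a_3 + q1*a_2 + q2*a_1 + q3*a_0 = 0, i.e. -10648/243 + (484/27)*q1 + (-88/9)*q2 + (-1)*q3 = 0.
  ν^4: a_4 + q1*a_3 + q2*a_2 + q3*a_1 = 0, i.e. 29282/243 + (-10648/243)*q1 + (484/27)*q2 + (-88/9)*q3 = 0.
Solving this linear system: q1 = 2123/1092, q2 = -2662/2457, q3 = 1331/819.
The numerator is Q*f truncated at degree 1: P0 = a_0 = -1; P1 = a_1 + q1*a_0 = -38401/3276.


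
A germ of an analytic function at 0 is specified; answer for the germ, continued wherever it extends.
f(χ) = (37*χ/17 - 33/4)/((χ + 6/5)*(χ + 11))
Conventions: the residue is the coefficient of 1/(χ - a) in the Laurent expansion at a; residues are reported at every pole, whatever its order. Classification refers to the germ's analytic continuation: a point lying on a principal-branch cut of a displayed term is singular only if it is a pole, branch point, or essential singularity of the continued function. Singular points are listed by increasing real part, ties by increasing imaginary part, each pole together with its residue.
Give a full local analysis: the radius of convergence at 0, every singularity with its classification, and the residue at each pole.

Denominator factor (χ + 6/5): pole of order 1 at -6/5, modulus 6/5.
Denominator factor (χ + 11): pole of order 1 at -11, modulus 11.
The radius of convergence is the smallest modulus among the singular points: 6/5.
At the order-1 pole -11 set g(χ) = (χ - (-11))*f(χ) = (37*χ/17 - 33/4)/(χ + 6/5).
Simple pole: residue = g(a) at a = -11, which is 10945/3332.
At the order-1 pole -6/5 set g(χ) = (χ - (-6/5))*f(χ) = (37*χ/17 - 33/4)/(χ + 11).
Simple pole: residue = g(a) at a = -6/5, which is -3693/3332.
List the singular points by increasing real part (a conjugate pair: the negative imaginary part first).

Radius of convergence at 0: 6/5.
At -11: a pole of order 1; residue 10945/3332.
At -6/5: a pole of order 1; residue -3693/3332.


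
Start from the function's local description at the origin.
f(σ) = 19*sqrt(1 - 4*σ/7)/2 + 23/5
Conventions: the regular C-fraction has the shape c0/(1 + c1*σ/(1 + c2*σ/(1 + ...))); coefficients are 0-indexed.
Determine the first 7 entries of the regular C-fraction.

The regular C-fraction coefficients are [141/10, 190/987, -331/987, -141/2317, -521/2317, -331/3647, -711/3647].

Taylor coefficients (expand at 0): a_0 = 141/10, a_1 = -19/7, a_2 = -19/49, a_3 = -38/343, a_4 = -95/2401, a_5 = -38/2401, a_6 = -114/16807.
c0 = a_0 = 141/10. Peel one level at a time: if S = 1 + c*σ/S' with S'(0) = 1, then c is the σ-coefficient of S and S' = c*σ/(S - 1).
S_1 = c0/f = 1 + (190/987)*σ + (62890/974169)*σ^2 + ...; c1 = 190/987.
S_2 = c1*σ/(S_1 - 1) = 1 + (-331/987)*σ + (-1/49)*σ^2 + ...; c2 = -331/987.
S_3 = c2*σ/(S_2 - 1) = 1 + (-141/2317)*σ + (-73461/5368489)*σ^2 + ...; c3 = -141/2317.
S_4 = c3*σ/(S_3 - 1) = 1 + (-521/2317)*σ + (-1/49)*σ^2 + ...; c4 = -521/2317.
S_5 = c4*σ/(S_4 - 1) = 1 + (-331/3647)*σ + (-235341/13300609)*σ^2 + ...; c5 = -331/3647.
S_6 = c5*σ/(S_5 - 1) = 1 + (-711/3647)*σ + ...; c6 = -711/3647.


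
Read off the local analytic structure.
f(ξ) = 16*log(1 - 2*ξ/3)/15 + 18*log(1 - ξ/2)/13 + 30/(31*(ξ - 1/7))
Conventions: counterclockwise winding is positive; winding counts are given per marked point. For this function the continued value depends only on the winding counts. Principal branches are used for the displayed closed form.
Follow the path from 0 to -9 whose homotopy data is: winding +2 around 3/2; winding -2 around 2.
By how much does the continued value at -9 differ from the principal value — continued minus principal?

Continued minus principal equals -(248/195)*pi*i.

The rational part is single-valued and drops out of the difference; each branch term changes only by its own monodromy.
(16/15)*log(1 - ξ/(3/2)): each positive loop around 3/2 adds 2*pi*i to the log, so winding +2 contributes (16/15)*(2)*2*pi*i = (64/15)*pi*i.
(18/13)*log(1 - ξ/(2)): each positive loop around 2 adds 2*pi*i to the log, so winding -2 contributes (18/13)*(-2)*2*pi*i = -(72/13)*pi*i.
Summing the contributions at ξ = -9 gives -(248/195)*pi*i.


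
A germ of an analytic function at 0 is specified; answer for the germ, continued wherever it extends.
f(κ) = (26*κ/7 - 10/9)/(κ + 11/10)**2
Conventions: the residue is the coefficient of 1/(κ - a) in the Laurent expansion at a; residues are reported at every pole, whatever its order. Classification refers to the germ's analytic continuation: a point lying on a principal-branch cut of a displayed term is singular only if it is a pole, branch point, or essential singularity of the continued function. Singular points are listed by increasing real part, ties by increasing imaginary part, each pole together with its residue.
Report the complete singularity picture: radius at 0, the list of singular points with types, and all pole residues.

Radius of convergence at 0: 11/10.
At -11/10: a pole of order 2; residue 26/7.

Denominator factor (κ + 11/10)^2: pole of order 2 at -11/10, modulus 11/10.
The radius of convergence is the smallest modulus among the singular points: 11/10.
At the order-2 pole -11/10 set g(κ) = (κ - (-11/10))^2*f(κ) = 26*κ/7 - 10/9.
Order-2 pole: residue = g'(a); g'(-11/10) = 26/7, so the residue is 26/7.


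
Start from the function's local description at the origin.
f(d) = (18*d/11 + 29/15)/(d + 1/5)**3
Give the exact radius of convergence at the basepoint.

The radius of convergence is 1/5.

Denominator factor (d + 1/5)^3: pole of order 3 at -1/5, modulus 1/5.
The radius of convergence is the smallest modulus among the singular points: 1/5.


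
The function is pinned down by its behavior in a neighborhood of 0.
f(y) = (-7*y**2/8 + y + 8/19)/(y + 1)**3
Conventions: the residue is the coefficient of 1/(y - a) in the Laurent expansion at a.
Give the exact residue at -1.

At the order-3 pole -1 set g(y) = (y - (-1))^3*f(y) = -7*y**2/8 + y + 8/19.
Order-3 pole: residue = g''(a)/2; g''(-1) = -7/4, so the residue is -7/8.

The residue is -7/8.
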